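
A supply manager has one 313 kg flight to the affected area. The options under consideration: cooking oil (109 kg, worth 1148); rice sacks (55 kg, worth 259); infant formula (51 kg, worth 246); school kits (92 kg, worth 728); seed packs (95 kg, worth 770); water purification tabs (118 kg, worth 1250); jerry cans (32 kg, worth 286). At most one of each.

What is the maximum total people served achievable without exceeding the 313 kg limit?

Cooking oil + infant formula + water purification tabs + jerry cans uses 310 of the 313 kg and totals 2930.
Runner-up school kits + seed packs + water purification tabs tops out at 2748.

2930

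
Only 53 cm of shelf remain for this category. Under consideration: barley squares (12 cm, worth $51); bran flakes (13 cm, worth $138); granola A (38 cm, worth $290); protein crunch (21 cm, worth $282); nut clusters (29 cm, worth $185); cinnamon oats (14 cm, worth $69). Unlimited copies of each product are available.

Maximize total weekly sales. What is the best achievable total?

The ratio ordering already packs tightly: 2×protein crunch, 42 cm, 564.
Every other selection either busts 53 cm or fails to beat 564.

564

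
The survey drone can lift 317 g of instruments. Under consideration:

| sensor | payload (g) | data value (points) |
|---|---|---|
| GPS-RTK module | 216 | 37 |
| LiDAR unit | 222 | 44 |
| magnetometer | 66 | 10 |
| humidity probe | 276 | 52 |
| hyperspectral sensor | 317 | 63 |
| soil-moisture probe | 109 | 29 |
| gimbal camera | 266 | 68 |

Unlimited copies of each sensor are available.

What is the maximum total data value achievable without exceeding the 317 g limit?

68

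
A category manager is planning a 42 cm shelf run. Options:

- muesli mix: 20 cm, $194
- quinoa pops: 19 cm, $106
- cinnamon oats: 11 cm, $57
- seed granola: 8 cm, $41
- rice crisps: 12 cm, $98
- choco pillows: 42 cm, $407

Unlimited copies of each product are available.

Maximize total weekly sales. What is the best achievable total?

407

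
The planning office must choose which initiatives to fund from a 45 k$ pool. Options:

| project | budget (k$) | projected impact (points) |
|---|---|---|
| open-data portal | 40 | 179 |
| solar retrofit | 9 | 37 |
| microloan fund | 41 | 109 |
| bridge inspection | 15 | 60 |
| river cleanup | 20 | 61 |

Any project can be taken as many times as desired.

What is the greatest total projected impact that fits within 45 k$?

185

Greedy by ratio would take open-data portal: 40 k$ used, total 179.
Replace open-data portal with 5×solar retrofit: the trade gains 6 net, giving 185 at 45 k$.
Nothing else within 45 k$ beats 185.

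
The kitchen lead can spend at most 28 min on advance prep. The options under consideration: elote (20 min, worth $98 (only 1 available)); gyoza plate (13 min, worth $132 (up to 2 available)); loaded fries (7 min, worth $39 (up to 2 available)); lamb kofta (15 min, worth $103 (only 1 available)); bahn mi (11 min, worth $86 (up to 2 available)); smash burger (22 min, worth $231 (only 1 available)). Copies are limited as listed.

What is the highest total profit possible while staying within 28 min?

Taking the top-ratio dishes first gives smash burger for 231 (22 min).
The 22 min tied up in smash burger is better spent on 2×gyoza plate — total rises to 264 (26 min).
Nothing else within 28 min beats 264.

264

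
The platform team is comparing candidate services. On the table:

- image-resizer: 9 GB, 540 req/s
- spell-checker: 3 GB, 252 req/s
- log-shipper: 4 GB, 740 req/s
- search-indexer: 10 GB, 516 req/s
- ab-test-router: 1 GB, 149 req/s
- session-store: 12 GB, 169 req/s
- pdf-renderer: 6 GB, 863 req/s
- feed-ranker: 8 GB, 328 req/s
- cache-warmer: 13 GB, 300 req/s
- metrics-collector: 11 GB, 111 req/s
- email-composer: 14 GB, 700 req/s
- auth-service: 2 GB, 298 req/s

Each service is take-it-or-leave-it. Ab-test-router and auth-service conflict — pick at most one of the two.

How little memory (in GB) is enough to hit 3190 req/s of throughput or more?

Look for the lowest-memory combination reaching 3190.
image-resizer + spell-checker + log-shipper + search-indexer + pdf-renderer + auth-service reaches 3209 using 34 GB.
No combination under 34 GB hits 3190.

34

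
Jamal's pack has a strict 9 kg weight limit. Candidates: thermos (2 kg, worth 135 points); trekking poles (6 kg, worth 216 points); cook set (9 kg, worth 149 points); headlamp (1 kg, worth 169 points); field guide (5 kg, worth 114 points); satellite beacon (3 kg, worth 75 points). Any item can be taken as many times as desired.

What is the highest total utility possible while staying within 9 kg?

1521

Best packing: 9×headlamp — 9 kg, 1521 total.
No other feasible combination exceeds 1521.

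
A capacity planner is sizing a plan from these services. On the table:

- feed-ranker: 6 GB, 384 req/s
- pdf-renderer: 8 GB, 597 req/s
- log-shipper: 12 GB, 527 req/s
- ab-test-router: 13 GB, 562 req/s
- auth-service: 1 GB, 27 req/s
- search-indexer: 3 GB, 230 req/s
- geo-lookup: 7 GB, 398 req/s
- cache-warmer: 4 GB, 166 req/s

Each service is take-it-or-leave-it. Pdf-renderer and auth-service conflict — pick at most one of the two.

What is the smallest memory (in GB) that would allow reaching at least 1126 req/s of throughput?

Need the lightest bundle worth ≥ 1126.
feed-ranker + pdf-renderer + search-indexer reaches 1211 using 17 GB.
Below 17 GB the best achievable stays under 1126.

17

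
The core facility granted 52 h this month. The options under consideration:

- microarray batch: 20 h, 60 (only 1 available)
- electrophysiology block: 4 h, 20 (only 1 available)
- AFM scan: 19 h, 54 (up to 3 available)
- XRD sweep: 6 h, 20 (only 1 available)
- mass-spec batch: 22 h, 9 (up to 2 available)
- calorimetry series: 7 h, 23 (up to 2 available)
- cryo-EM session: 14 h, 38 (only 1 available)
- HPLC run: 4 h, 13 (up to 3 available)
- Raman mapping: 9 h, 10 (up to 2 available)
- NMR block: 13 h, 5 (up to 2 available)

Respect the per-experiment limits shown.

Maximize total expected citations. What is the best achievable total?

172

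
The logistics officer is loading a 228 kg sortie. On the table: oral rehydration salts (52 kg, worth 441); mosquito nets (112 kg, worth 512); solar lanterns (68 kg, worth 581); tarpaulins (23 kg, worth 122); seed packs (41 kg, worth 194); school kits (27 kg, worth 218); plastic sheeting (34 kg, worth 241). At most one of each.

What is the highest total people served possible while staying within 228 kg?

1675

Greedy by ratio would take oral rehydration salts + solar lanterns + tarpaulins + school kits + plastic sheeting: 204 kg used, total 1603.
The 23 kg tied up in tarpaulins is better spent on seed packs — total rises to 1675 (222 kg).
No other feasible combination exceeds 1675.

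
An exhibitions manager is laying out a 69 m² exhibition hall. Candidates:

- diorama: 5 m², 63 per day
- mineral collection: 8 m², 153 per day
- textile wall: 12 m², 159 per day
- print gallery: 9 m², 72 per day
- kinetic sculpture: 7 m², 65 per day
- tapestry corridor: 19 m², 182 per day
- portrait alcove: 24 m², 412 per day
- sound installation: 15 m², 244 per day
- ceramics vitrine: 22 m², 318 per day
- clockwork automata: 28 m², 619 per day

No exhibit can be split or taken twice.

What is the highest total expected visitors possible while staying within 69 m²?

1275

Ranking by ratio (expected visitors/m²): clockwork automata 22.11, mineral collection 19.12, portrait alcove 17.17.
A density-first pass picks diorama + mineral collection + portrait alcove + clockwork automata — 1247 at 65 m².
Replace diorama and mineral collection with sound installation: the trade gains 28 net, giving 1275 at 67 m².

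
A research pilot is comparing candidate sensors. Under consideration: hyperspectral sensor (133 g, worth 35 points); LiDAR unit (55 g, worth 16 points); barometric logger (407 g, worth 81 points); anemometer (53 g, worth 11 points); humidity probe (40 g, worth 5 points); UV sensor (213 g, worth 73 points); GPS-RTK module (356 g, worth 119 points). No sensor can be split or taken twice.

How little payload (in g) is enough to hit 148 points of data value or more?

489

Minimise g subject to total data value ≥ 148.
hyperspectral sensor + GPS-RTK module: 154 data value at 489 g.
No combination under 489 g hits 148.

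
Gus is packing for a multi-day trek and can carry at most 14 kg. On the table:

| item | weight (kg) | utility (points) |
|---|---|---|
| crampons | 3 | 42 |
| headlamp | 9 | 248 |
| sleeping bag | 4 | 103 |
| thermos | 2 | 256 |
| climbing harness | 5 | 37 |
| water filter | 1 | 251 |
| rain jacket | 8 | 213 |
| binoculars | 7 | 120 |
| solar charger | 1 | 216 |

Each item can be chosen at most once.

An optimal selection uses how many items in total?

Best achievable utility is 971.
For example headlamp + thermos + water filter + solar charger achieves it, using 13 kg.
Every optimal selection uses 4 items.

4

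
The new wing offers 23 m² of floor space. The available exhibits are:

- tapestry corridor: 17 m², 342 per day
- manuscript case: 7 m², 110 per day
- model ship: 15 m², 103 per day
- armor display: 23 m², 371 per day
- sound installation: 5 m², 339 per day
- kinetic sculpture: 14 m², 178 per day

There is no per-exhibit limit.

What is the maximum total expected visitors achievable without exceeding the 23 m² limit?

Best packing: 4×sound installation — 20 m², 1356 total.
No other feasible combination exceeds 1356.

1356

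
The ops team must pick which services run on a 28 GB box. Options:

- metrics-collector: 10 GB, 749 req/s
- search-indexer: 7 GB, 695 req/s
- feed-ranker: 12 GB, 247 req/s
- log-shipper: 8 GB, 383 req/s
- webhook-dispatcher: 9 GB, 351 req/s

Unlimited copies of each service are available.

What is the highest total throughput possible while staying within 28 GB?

Taking 4×search-indexer: 28 GB used, 2780 in throughput.
That's the maximum — no swap from here does better than 2780.

2780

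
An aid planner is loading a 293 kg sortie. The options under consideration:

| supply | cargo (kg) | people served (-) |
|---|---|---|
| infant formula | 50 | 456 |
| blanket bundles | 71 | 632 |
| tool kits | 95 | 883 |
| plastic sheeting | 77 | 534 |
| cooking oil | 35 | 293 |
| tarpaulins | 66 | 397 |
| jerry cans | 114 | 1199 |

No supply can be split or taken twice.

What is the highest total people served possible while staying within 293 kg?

2714

A density-first pass picks infant formula + tool kits + jerry cans — 2538 at 259 kg.
Replace infant formula with blanket bundles: the trade gains 176 net, giving 2714 at 280 kg.
Next best is tool kits + plastic sheeting + jerry cans at 2616 (286 kg) — short by 98.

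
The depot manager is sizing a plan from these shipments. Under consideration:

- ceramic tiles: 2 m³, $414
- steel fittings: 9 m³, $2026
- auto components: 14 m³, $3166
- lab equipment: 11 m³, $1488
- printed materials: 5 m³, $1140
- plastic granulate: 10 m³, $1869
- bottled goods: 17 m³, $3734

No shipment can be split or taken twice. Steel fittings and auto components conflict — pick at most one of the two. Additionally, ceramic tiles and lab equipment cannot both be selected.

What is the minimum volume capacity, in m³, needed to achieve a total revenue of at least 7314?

Minimise m³ subject to total revenue ≥ 7314.
Taking ceramic tiles + auto components + bottled goods gives 7314 (≥ 7314) for 33 m³.
No combination under 33 m³ hits 7314.

33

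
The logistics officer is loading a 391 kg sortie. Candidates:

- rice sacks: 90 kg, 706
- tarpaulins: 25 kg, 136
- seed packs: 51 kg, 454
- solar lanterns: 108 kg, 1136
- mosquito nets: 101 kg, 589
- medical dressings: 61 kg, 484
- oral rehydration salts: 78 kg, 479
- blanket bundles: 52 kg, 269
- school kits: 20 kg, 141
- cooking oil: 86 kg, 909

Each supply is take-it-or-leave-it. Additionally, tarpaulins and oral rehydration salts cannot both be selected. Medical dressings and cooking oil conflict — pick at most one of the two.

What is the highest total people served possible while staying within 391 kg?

Taking rice sacks + tarpaulins + seed packs + solar lanterns + school kits + cooking oil: 380 kg used, 3482 in people served.

3482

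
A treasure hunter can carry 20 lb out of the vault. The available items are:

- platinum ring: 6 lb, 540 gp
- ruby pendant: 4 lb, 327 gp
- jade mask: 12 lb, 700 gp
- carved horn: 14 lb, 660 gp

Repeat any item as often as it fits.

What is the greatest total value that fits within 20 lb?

1734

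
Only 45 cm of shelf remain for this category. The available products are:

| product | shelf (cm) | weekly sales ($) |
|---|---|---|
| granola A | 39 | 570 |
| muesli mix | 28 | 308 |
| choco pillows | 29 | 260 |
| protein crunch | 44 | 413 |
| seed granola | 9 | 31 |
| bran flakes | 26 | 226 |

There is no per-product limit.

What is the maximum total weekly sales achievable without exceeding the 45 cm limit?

570

By weekly sales per cm: granola A 14.62, muesli mix 11.00, protein crunch 9.39 lead.
The ratio ordering already packs tightly: granola A, 39 cm, 570.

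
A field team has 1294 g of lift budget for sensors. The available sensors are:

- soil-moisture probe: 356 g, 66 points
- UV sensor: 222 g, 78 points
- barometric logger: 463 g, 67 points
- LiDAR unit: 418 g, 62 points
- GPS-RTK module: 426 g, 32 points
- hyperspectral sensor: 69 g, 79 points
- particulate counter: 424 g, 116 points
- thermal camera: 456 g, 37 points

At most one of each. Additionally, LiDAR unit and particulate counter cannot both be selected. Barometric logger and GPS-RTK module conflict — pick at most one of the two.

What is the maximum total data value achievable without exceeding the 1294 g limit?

Greedy by ratio would take soil-moisture probe + UV sensor + hyperspectral sensor + particulate counter: 1071 g used, total 339.
The 356 g tied up in soil-moisture probe is better spent on barometric logger — total rises to 340 (1178 g).
Runner-up soil-moisture probe + UV sensor + hyperspectral sensor + particulate counter tops out at 339.

340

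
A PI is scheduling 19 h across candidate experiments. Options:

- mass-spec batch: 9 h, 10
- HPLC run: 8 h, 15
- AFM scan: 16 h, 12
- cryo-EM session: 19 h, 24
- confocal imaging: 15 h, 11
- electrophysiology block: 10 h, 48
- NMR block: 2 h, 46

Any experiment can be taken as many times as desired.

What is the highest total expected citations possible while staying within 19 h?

414

Taking 9×NMR block: 18 h used, 414 in expected citations.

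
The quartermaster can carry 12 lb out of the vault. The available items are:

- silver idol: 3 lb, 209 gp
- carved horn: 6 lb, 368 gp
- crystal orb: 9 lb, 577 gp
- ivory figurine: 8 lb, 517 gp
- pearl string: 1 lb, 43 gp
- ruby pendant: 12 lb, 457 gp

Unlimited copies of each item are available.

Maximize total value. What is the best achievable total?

836

Ranking by ratio (value/lb): silver idol 69.67, ivory figurine 64.62, crystal orb 64.11.
The ratio ordering already packs tightly: 4×silver idol, 12 lb, 836.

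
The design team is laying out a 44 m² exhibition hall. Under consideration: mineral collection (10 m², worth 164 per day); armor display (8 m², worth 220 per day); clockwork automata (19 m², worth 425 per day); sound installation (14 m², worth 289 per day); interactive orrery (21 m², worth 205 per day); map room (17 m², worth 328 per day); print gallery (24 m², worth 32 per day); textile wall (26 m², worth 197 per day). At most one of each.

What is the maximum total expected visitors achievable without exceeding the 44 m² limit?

973

By expected visitors per m²: armor display 27.50, clockwork automata 22.37, sound installation 20.64, map room 19.29 lead.
A density-first pass picks armor display + clockwork automata + sound installation — 934 at 41 m².
The 14 m² tied up in sound installation is better spent on map room — total rises to 973 (44 m²).
Next best is armor display + clockwork automata + sound installation at 934 (41 m²) — short by 39.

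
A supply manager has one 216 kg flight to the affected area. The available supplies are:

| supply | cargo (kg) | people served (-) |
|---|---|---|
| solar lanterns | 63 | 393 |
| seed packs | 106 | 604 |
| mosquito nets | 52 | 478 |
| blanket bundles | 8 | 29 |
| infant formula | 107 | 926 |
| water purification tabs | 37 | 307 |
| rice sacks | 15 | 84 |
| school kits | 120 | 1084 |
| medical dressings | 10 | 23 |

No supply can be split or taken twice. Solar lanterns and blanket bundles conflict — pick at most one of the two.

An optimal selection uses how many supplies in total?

3

Optimal total is 1869.
One optimal bundle: mosquito nets + water purification tabs + school kits (209 kg).
Every optimal selection uses 3 supplies.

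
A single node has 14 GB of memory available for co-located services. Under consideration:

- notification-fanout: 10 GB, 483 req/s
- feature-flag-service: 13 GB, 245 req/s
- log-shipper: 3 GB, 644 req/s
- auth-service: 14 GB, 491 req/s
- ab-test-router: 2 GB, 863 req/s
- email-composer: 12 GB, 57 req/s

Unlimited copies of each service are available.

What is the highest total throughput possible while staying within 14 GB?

6041

By throughput per GB: ab-test-router 431.50, log-shipper 214.67, notification-fanout 48.30, auth-service 35.07 lead.
Taking 7×ab-test-router: 14 GB used, 6041 in throughput.
Every other selection either busts 14 GB or fails to beat 6041.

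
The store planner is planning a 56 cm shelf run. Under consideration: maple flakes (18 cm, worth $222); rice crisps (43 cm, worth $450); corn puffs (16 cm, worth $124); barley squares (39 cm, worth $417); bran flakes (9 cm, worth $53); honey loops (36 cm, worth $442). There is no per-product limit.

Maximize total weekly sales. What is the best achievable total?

666

Density check — maple flakes 12.33, honey loops 12.28, barley squares 10.69 are the best per cm.
The ratio ordering already packs tightly: 3×maple flakes, 54 cm, 666.
No other feasible combination exceeds 666.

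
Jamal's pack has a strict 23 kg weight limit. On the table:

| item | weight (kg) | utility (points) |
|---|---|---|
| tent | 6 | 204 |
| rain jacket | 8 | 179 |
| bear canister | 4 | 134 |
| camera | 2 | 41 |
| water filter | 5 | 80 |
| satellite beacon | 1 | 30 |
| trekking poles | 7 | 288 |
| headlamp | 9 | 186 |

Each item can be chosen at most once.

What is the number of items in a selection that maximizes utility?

Best achievable utility is 736.
tent + bear canister + water filter + satellite beacon + trekking poles hits 736 at 23 kg.
Every optimal selection uses 5 items.

5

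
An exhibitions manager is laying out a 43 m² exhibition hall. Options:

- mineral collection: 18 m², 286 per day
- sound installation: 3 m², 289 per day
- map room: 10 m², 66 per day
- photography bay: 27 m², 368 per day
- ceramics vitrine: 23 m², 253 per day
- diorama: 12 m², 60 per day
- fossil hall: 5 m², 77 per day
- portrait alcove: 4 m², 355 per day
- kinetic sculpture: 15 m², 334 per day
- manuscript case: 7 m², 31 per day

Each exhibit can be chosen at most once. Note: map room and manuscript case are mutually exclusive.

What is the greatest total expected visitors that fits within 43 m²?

Taking mineral collection + sound installation + portrait alcove + kinetic sculpture: 40 m² used, 1264 in expected visitors.
An exhaustive check of the 1024 subsets confirms 1264.

1264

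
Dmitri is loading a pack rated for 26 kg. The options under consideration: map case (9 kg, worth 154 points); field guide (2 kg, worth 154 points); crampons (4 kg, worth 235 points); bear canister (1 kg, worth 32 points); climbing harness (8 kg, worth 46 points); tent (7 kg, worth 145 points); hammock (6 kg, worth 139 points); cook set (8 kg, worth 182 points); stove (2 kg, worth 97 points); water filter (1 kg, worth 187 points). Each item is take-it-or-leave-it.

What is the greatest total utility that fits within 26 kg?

1032

The ratio heuristic lands on field guide + crampons + bear canister + hammock + cook set + stove + water filter (1026) but leaves 2 kg idle.
Replace hammock with tent: the trade gains 6 net, giving 1032 at 25 kg.
No other feasible combination exceeds 1032.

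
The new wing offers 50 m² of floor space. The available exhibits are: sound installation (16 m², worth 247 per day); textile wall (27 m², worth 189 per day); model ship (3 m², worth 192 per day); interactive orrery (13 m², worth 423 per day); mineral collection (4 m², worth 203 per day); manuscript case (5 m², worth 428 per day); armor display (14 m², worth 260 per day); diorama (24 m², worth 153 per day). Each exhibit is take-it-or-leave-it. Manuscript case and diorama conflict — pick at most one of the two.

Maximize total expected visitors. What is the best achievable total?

Best packing: model ship + interactive orrery + mineral collection + manuscript case + armor display — 39 m², 1506 total.
Next best is sound installation + model ship + interactive orrery + mineral collection + manuscript case at 1493 (41 m²) — short by 13.

1506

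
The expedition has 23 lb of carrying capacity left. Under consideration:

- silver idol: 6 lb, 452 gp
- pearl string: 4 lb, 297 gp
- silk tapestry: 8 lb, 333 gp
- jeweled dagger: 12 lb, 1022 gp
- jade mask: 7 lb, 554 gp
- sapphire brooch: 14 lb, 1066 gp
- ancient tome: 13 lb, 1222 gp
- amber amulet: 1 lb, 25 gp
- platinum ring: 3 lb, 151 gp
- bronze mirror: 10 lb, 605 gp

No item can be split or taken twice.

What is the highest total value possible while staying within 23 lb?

1971

Taking the top-ratio items first gives jade mask + ancient tome + platinum ring for 1927 (23 lb).
The 10 lb tied up in jade mask and platinum ring is better spent on silver idol + pearl string — total rises to 1971 (23 lb).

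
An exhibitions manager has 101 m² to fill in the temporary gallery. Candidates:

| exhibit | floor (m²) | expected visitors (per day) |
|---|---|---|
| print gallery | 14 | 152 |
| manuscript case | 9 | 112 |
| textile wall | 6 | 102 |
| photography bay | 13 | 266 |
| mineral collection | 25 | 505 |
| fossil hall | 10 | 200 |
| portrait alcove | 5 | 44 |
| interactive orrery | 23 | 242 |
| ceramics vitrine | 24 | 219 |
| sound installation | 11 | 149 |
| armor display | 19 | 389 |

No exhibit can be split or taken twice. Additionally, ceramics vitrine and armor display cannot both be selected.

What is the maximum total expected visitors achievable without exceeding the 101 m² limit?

1773

By expected visitors per m²: armor display 20.47, photography bay 20.46, mineral collection 20.20, fossil hall 20.00 lead.
Taking the top-ratio exhibits first gives manuscript case + textile wall + photography bay + mineral collection + fossil hall + portrait alcove + sound installation + armor display for 1767 (98 m²).
Replace textile wall and portrait alcove with print gallery: the trade gains 6 net, giving 1773 at 101 m².
No other feasible combination exceeds 1773.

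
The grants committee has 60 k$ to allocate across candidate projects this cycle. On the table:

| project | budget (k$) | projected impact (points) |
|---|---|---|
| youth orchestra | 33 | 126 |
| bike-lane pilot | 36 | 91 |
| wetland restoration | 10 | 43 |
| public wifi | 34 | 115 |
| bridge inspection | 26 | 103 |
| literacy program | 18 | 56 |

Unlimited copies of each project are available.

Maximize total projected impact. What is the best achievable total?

By projected impact per k$: wetland restoration 4.30, bridge inspection 3.96, youth orchestra 3.82 lead.
Taking 6×wetland restoration: 60 k$ used, 258 in projected impact.

258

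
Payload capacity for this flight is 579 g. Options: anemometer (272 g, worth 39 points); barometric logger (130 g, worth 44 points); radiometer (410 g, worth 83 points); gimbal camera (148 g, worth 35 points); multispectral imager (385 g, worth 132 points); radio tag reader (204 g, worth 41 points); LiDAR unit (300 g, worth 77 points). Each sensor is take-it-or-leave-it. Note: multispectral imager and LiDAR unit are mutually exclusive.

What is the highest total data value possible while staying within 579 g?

Density check — multispectral imager 0.34, barometric logger 0.34, LiDAR unit 0.26 are the best per g.
Best packing: barometric logger + multispectral imager — 515 g, 176 total.
The spare 64 g is too small for any remaining sensor, and no feasible exchange beats 176.

176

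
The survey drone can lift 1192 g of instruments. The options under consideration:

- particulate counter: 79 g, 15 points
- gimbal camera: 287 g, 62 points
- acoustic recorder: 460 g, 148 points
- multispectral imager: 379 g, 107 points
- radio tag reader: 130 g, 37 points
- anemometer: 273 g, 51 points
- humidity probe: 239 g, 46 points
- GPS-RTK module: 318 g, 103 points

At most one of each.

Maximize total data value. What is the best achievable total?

Density check — GPS-RTK module 0.32, acoustic recorder 0.32, radio tag reader 0.28, multispectral imager 0.28 are the best per g.
The ratio heuristic lands on acoustic recorder + radio tag reader + humidity probe + GPS-RTK module (334) but leaves 45 g idle.
The 369 g tied up in radio tag reader and humidity probe is better spent on multispectral imager — total rises to 358 (1157 g).
An exhaustive check of the 256 subsets confirms 358.

358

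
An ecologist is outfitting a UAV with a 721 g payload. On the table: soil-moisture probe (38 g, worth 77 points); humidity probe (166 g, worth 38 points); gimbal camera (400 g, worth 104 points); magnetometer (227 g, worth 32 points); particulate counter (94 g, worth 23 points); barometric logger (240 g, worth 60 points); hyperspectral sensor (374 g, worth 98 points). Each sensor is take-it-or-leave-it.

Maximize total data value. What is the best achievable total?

Ranking by ratio (data value/g): soil-moisture probe 2.03, hyperspectral sensor 0.26, gimbal camera 0.26, barometric logger 0.25.
The ratio heuristic lands on soil-moisture probe + barometric logger + hyperspectral sensor (235) but leaves 69 g idle.
A better packing is soil-moisture probe + humidity probe + gimbal camera + particulate counter: 698 g, total 242.
Next best is soil-moisture probe + gimbal camera + barometric logger at 241 (678 g) — short by 1.

242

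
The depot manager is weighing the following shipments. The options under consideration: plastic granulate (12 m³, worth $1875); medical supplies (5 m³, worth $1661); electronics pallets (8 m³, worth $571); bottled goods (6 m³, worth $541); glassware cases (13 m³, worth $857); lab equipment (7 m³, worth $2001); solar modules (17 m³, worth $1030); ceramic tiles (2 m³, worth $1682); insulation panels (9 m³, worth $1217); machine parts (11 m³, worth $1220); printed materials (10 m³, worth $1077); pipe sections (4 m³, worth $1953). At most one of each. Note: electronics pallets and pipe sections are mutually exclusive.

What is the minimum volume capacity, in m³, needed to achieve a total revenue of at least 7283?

18

Look for the lowest-volume combination reaching 7283.
medical supplies + lab equipment + ceramic tiles + pipe sections reaches 7297 using 18 m³.
Any bundle with less than 18 m³ falls short of 7283.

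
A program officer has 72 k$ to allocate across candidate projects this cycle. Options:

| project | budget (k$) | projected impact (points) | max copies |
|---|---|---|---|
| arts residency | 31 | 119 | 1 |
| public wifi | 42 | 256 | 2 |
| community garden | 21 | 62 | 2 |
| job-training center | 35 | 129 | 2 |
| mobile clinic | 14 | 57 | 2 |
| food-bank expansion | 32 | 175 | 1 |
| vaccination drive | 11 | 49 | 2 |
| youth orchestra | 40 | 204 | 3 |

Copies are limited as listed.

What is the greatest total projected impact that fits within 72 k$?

Density check — public wifi 6.10, food-bank expansion 5.47, youth orchestra 5.10 are the best per k$.
Greedy by ratio would take public wifi + 2×vaccination drive: 64 k$ used, total 354.
Dropping public wifi and 2×vaccination drive frees 64 k$; slotting in food-bank expansion + youth orchestra (72 k$) lifts the total to 379 at 72 k$.
That's the maximum — no swap from here does better than 379.

379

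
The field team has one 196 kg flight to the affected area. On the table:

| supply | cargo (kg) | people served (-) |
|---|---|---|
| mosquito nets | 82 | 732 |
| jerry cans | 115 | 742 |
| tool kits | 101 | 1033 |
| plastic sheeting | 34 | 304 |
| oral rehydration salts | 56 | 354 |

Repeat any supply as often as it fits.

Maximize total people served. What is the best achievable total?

Ranking by ratio (people served/kg): tool kits 10.23, plastic sheeting 8.94, mosquito nets 8.93, jerry cans 6.45.
Filling by ratio: tool kits + 2×plastic sheeting for 1641, with 27 kg left unused.
Dropping 2×plastic sheeting frees 68 kg; slotting in mosquito nets (82 kg) lifts the total to 1765 at 183 kg.
The spare 13 kg is too small for any remaining supply, and no exchange beats 1765.

1765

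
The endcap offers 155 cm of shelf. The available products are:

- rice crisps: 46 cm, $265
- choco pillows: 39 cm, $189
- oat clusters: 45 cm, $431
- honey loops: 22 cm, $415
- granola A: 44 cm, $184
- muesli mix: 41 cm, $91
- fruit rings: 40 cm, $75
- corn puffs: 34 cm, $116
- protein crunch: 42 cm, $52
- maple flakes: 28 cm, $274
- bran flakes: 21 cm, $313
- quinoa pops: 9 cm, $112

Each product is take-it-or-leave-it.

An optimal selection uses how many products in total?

Optimal total is 1622.
For example choco pillows + oat clusters + honey loops + maple flakes + bran flakes achieves it, using 155 cm.
Any selection reaching 1622 contains exactly 5 products.

5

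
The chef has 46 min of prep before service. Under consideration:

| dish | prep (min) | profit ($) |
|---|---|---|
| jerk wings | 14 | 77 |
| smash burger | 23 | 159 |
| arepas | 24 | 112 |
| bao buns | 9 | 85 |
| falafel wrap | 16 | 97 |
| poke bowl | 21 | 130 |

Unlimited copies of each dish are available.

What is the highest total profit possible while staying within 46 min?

425

By profit per min: bao buns 9.44, smash burger 6.91, poke bowl 6.19 lead.
Taking 5×bao buns: 45 min used, 425 in profit.
The spare 1 min is too small for any remaining dish, and no exchange beats 425.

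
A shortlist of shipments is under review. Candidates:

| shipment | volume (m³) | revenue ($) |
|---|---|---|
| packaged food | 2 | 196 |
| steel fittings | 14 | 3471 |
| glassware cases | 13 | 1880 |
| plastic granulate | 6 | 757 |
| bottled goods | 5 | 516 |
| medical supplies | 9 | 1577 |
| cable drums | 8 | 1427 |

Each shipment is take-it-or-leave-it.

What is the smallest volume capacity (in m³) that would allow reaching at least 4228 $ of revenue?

Need the lightest bundle worth ≥ 4228.
steel fittings + plastic granulate reaches 4228 using 20 m³.
Below 20 m³ the best achievable stays under 4228.

20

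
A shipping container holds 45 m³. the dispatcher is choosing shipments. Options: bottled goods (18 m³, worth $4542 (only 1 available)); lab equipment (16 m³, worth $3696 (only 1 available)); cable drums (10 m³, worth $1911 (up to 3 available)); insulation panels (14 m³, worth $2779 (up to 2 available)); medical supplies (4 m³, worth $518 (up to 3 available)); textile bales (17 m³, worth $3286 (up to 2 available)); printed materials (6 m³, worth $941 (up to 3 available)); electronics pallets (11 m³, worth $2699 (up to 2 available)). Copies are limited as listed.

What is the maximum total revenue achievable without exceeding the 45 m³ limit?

Greedy by ratio would take bottled goods + medical supplies + 2×electronics pallets: 44 m³ used, total 10458.
The 15 m³ tied up in medical supplies and electronics pallets is better spent on lab equipment — total rises to 10937 (45 m³).
Every other selection either busts 45 m³ or exceeds an availability limit or fails to beat 10937.

10937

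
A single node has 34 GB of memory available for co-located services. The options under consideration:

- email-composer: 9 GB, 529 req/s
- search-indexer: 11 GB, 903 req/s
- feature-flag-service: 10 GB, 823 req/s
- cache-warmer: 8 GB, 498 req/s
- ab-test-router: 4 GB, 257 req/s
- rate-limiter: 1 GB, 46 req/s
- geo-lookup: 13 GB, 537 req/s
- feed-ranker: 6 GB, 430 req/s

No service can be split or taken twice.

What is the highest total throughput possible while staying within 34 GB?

2527

Filling by ratio: search-indexer + feature-flag-service + ab-test-router + rate-limiter + feed-ranker for 2459, with 2 GB left unused.
The 6 GB tied up in feed-ranker is better spent on cache-warmer — total rises to 2527 (34 GB).
Runner-up email-composer + search-indexer + feature-flag-service + ab-test-router tops out at 2512.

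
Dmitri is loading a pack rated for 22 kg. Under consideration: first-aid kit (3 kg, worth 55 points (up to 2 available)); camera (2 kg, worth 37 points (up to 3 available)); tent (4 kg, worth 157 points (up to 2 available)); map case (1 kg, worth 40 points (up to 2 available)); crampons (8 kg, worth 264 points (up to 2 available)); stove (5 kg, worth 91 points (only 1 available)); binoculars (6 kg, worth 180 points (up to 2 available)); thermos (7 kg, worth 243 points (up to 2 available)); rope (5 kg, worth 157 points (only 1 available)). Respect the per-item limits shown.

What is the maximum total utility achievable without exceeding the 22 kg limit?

Ranking by ratio (utility/kg): map case 40.00, tent 39.25, thermos 34.71.
Greedy by ratio would take 2×tent + 2×map case + thermos + rope: 22 kg used, total 794.
Replace 2×map case and rope with thermos: the trade gains 6 net, giving 800 at 22 kg.
Nothing else within 22 kg beats 800.

800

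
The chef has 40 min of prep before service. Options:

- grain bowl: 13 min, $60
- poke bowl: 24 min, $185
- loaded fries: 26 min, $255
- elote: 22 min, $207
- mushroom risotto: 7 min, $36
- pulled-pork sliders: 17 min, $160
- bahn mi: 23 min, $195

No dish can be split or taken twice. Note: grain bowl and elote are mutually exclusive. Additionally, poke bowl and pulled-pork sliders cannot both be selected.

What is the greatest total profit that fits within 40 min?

Density check — loaded fries 9.81, pulled-pork sliders 9.41, elote 9.41, bahn mi 8.48 are the best per min.
Taking the top-ratio dishes first gives loaded fries + mushroom risotto for 291 (33 min).
Replace loaded fries and mushroom risotto with elote + pulled-pork sliders: the trade gains 76 net, giving 367 at 39 min.
The closest alternative, pulled-pork sliders + bahn mi, reaches only 355.

367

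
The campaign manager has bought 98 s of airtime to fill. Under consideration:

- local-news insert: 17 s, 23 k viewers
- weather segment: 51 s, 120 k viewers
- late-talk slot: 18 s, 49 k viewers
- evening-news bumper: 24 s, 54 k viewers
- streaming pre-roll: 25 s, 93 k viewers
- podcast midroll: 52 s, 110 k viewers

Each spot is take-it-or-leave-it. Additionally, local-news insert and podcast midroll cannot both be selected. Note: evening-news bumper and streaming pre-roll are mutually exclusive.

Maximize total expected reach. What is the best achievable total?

Ranking by ratio (expected reach/s): streaming pre-roll 3.72, late-talk slot 2.72, weather segment 2.35.
Weather segment + late-talk slot + streaming pre-roll uses 94 of the 98 s and totals 262.
Runner-up late-talk slot + streaming pre-roll + podcast midroll tops out at 252.

262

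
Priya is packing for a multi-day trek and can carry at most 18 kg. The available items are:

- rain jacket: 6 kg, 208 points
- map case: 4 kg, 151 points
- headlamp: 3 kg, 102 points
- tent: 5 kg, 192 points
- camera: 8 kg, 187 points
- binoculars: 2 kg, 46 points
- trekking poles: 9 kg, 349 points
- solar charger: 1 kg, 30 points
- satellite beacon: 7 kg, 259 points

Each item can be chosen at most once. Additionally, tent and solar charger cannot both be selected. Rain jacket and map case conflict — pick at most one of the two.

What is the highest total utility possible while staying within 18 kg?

By utility per kg: trekking poles 38.78, tent 38.40, map case 37.75, satellite beacon 37.00 lead.
Taking map case + tent + trekking poles: 18 kg used, 692 in utility.
The closest alternative, rain jacket + headlamp + trekking poles, reaches only 659.

692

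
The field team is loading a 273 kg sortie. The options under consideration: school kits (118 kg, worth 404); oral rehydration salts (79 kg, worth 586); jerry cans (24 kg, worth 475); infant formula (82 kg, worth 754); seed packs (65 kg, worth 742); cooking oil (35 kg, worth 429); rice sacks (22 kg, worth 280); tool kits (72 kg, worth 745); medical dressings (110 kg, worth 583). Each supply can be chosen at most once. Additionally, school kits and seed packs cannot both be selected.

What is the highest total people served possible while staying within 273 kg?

2996

Ranking by ratio (people served/kg): jerry cans 19.79, rice sacks 12.73, cooking oil 12.26, seed packs 11.42.
Greedy by ratio would take jerry cans + seed packs + cooking oil + rice sacks + tool kits: 218 kg used, total 2671.
Dropping cooking oil frees 35 kg; slotting in infant formula (82 kg) lifts the total to 2996 at 265 kg.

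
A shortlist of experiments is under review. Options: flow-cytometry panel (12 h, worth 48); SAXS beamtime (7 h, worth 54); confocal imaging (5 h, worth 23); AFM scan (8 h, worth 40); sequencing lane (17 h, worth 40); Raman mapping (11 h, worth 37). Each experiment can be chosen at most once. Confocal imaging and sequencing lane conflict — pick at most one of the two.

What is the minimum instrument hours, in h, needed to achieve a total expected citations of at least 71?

Look for the lowest-instrument combination reaching 71.
SAXS beamtime + confocal imaging reaches 77 using 12 h.
No combination under 12 h hits 71.

12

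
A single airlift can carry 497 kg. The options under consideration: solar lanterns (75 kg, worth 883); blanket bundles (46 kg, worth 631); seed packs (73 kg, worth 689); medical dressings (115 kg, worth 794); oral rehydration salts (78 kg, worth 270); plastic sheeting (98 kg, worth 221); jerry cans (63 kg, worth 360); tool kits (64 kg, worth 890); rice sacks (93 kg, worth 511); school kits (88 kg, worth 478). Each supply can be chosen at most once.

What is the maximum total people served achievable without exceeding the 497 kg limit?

4398

Greedy by ratio would take solar lanterns + blanket bundles + seed packs + medical dressings + jerry cans + tool kits: 436 kg used, total 4247.
Dropping jerry cans frees 63 kg; slotting in rice sacks (93 kg) lifts the total to 4398 at 466 kg.
Runner-up solar lanterns + blanket bundles + seed packs + medical dressings + tool kits + school kits tops out at 4365.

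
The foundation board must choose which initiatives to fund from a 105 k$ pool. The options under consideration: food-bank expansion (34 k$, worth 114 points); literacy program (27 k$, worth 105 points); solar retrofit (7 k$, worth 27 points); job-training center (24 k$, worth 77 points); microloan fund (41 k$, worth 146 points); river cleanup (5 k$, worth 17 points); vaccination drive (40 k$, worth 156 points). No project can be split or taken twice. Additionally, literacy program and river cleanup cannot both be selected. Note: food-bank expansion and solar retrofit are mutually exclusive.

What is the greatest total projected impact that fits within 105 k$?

379

Best packing: job-training center + microloan fund + vaccination drive — 105 k$, 379 total.
The closest alternative, food-bank expansion + literacy program + vaccination drive, reaches only 375.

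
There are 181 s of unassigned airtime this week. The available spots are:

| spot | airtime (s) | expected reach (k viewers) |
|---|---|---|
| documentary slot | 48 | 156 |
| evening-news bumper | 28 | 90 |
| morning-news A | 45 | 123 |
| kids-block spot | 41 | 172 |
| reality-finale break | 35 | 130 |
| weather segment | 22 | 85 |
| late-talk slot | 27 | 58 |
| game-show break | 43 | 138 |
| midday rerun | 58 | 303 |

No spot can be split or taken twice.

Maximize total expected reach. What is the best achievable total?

743

Ranking by ratio (expected reach/s): midday rerun 5.22, kids-block spot 4.20, weather segment 3.86.
Greedy by ratio would take kids-block spot + reality-finale break + weather segment + midday rerun: 156 s used, total 690.
Dropping weather segment frees 22 s; slotting in game-show break (43 s) lifts the total to 743 at 177 s.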